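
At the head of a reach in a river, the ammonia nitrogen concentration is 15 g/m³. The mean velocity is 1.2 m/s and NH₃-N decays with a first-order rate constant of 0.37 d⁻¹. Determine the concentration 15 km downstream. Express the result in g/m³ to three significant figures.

Travel time t = 15 km / 1.2 m/s = 1.5e+04/1.2 = 1.25e+04 s = 0.1447 d.
First-order decay: C = 15·exp(−0.37·0.1447) = 15·0.9479 = 14.22 g/m³.

14.2 g/m³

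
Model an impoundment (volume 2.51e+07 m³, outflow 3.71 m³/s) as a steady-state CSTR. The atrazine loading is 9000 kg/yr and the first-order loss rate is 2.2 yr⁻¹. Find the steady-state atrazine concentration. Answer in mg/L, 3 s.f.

0.0522 mg/L

Outflow Q = 3.71 m³/s × 3.156e+07 s/yr = 1.171e+08 m³/yr.
Steady-state CSTR mass balance: W = Q·C + k·V·C, so C = W/(Q + kV).
Q + kV = 1.171e+08 + 2.2·2.51e+07 = 1.723e+08 m³/yr.
C = 9000/1.723e+08 = 5.223e-05 kg/m³ = 0.05223 mg/L.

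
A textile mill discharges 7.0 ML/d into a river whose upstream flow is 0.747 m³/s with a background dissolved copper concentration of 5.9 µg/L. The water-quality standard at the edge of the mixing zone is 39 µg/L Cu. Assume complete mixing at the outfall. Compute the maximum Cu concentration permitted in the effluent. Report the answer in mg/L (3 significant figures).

7.0 ML/d = 0.08102 m³/s.
5.9 µg/L = 0.0059 mg/L.
39 µg/L = 0.039 mg/L.
Mass balance: 0.039·0.828 = 0.08102·Cₑ + 0.747·0.0059.
Cₑ = (0.03229 − 0.004407) / 0.08102 = 0.3442 mg/L.

0.344 mg/L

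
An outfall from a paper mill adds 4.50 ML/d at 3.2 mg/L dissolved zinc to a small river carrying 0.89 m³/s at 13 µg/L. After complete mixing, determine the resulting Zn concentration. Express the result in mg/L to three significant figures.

0.189 mg/L

4.50 ML/d = 0.05208 m³/s.
13 µg/L = 0.013 mg/L.
Conservation of mass across the mixing zone: C = (0.05208·3.2 + 0.89·0.013) / (0.05208 + 0.89) = 0.1782/0.9421 = 0.1892 mg/L.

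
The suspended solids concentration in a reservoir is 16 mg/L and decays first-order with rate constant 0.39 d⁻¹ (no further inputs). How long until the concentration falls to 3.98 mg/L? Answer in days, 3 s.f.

3.57 d

t = ln(C₀/C)/k = ln(16/3.98)/0.39 = 1.391/0.39 = 3.567 d.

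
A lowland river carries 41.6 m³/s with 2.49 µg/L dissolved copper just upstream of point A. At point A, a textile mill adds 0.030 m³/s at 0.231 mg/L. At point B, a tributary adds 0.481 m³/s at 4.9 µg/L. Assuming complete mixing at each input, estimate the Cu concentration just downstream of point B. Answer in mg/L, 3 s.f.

0.00268 mg/L

2.49 µg/L = 0.00249 mg/L.
After input A: C = (41.6·0.00249 + 0.03·0.231) / 41.63 = 0.002655 mg/L.
4.9 µg/L = 0.0049 mg/L.
After input B: C = (41.63·0.002655 + 0.481·0.0049) / 42.11 = 0.00268 mg/L.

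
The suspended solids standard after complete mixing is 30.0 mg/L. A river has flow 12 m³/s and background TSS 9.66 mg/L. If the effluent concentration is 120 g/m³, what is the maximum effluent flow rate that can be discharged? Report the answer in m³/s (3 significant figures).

2.71 m³/s

Mass balance at complete mixing: C_std·(Q_w + Q_r) = Q_w·C_e + Q_r·C_b.
Rearranging, Q_w = Q_r·(C_std − C_b)/(C_e − C_std) = 12·(30 − 9.66) / (120 − 30) = 2.712 m³/s.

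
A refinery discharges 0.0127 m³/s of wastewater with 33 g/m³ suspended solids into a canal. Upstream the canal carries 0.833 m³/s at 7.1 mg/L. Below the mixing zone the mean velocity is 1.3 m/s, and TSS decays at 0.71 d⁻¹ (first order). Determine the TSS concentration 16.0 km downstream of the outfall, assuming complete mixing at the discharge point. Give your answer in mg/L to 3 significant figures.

6.77 mg/L

After complete mixing, C₀ = (0.0127·33 + 0.833·7.1) / 0.8457 = 7.489 mg/L.
Travel time t = 1.6e+04 m / 1.3 m/s = 1.231e+04 s = 0.1425 d.
C = 7.489·exp(−0.71·0.1425) = 7.489·0.9038 = 6.769 mg/L.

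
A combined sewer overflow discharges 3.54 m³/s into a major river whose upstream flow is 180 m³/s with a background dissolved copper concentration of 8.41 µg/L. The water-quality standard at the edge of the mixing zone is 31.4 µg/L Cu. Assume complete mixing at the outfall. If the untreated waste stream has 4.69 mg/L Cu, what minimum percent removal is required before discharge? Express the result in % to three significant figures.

74.4 %

8.41 µg/L = 0.00841 mg/L.
31.4 µg/L = 0.0314 mg/L.
Mass balance: 0.0314·183.5 = 3.54·Cₑ + 180·0.00841.
Cₑ = (5.763 − 1.514) / 3.54 = 1.2 mg/L.
Required removal = 1 − 1.2/4.69 = 74.41 %.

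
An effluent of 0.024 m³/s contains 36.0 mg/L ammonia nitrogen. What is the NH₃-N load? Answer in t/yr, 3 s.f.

Mass flux = Q·C = 0.024 m³/s × 36 g/m³ = 0.864 g/s.
= 0.864 g/s × 31.56 = 27.27 t/yr.

27.3 t/yr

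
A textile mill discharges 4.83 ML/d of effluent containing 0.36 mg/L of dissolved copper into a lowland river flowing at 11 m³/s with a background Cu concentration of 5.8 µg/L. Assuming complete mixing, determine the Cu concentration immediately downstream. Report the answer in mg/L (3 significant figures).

0.00759 mg/L

4.83 ML/d = 0.0559 m³/s.
5.8 µg/L = 0.0058 mg/L.
Flow-weighted mixing gives C = (0.0559·0.36 + 11·0.0058) / (0.0559 + 11) = 0.08392/11.06 = 0.007591 mg/L.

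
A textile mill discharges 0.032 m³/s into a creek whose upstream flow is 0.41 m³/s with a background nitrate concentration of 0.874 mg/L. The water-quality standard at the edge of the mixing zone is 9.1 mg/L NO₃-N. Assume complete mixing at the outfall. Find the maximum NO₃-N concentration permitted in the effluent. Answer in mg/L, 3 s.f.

114 mg/L

Mass balance: 9.1·0.442 = 0.032·Cₑ + 0.41·0.874.
Cₑ = (4.022 − 0.3583) / 0.032 = 114.5 mg/L.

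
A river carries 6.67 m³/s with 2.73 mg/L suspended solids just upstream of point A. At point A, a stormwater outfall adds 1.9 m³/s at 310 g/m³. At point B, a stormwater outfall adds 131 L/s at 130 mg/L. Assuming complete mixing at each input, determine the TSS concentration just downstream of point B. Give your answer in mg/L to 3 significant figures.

71.7 mg/L

After input A: C = (6.67·2.73 + 1.9·310) / 8.57 = 70.85 mg/L.
131 L/s = 0.131 m³/s.
After input B: C = (8.57·70.85 + 0.131·130) / 8.701 = 71.74 mg/L.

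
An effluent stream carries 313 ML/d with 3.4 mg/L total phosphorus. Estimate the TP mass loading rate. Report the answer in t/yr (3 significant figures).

389 t/yr

313 ML/d = 3.623 m³/s.
Mass flux = Q·C = 3.623 m³/s × 3.4 g/m³ = 12.32 g/s.
= 12.32 g/s × 31.56 = 388.7 t/yr.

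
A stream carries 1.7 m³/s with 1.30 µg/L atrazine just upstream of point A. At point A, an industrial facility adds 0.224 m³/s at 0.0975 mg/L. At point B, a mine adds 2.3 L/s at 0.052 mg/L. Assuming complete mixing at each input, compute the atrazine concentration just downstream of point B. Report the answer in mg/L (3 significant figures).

1.30 µg/L = 0.0013 mg/L.
After input A: C = (1.7·0.0013 + 0.224·0.0975) / 1.924 = 0.0125 mg/L.
2.3 L/s = 0.0023 m³/s.
After input B: C = (1.924·0.0125 + 0.0023·0.052) / 1.926 = 0.01255 mg/L.

0.0125 mg/L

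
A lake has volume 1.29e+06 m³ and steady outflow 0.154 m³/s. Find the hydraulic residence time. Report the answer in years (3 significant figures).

0.265 yr

Q = 0.154 m³/s × 3.156e+07 s/yr = 4.86e+06 m³/yr.
Hydraulic residence time τ = V/Q = 1.29e+06/4.86e+06 = 0.2654 yr.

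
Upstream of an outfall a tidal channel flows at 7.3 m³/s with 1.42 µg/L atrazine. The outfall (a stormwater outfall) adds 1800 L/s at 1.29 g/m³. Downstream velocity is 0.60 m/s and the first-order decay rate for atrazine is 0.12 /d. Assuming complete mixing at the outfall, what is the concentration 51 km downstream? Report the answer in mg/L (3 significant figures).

1800 L/s = 1.8 m³/s.
1.42 µg/L = 0.00142 mg/L.
After complete mixing, C₀ = (1.8·1.29 + 7.3·0.00142) / 9.1 = 0.2563 mg/L.
Travel time t = 5.1e+04 m / 0.60 m/s = 8.5e+04 s = 0.9838 d.
C = 0.2563·exp(−0.12·0.9838) = 0.2563·0.8886 = 0.2278 mg/L.

0.228 mg/L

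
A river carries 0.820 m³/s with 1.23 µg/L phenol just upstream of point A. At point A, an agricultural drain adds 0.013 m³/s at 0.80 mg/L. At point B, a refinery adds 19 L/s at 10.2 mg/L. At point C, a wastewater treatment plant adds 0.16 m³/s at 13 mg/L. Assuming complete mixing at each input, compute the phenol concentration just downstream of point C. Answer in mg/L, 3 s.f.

2.26 mg/L

1.23 µg/L = 0.00123 mg/L.
After input A: C = (0.82·0.00123 + 0.013·0.8) / 0.833 = 0.0137 mg/L.
19 L/s = 0.019 m³/s.
After input B: C = (0.833·0.0137 + 0.019·10.2) / 0.852 = 0.2409 mg/L.
After input C: C = (0.852·0.2409 + 0.16·13) / 1.012 = 2.258 mg/L.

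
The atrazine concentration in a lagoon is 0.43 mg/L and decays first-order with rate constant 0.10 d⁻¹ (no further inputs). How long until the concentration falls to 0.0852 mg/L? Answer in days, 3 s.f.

t = ln(C₀/C)/k = ln(0.43/0.0852)/0.10 = 1.619/0.10 = 16.19 d.

16.2 d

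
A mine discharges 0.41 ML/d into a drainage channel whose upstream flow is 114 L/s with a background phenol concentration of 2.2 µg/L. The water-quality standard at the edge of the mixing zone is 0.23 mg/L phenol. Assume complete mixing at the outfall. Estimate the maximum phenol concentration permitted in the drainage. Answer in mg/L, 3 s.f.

0.41 ML/d = 0.004745 m³/s.
114 L/s = 0.114 m³/s.
2.2 µg/L = 0.0022 mg/L.
Mass balance: 0.23·0.1187 = 0.004745·Cₑ + 0.114·0.0022.
Cₑ = (0.02731 − 0.0002508) / 0.004745 = 5.703 mg/L.

5.70 mg/L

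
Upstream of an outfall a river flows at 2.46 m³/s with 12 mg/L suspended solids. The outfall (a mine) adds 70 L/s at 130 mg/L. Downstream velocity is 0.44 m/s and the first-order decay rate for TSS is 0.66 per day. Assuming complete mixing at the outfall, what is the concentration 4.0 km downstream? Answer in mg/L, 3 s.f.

14.2 mg/L

70 L/s = 0.07 m³/s.
After complete mixing, C₀ = (0.07·130 + 2.46·12) / 2.53 = 15.26 mg/L.
Travel time t = 4000 m / 0.44 m/s = 9091 s = 0.1052 d.
C = 15.26·exp(−0.66·0.1052) = 15.26·0.9329 = 14.24 mg/L.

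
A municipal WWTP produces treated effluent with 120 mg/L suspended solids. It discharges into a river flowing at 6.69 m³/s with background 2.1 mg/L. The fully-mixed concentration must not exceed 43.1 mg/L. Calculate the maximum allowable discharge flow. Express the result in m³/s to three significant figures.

3.57 m³/s

Mass balance at complete mixing: C_std·(Q_w + Q_r) = Q_w·C_e + Q_r·C_b.
Rearranging, Q_w = Q_r·(C_std − C_b)/(C_e − C_std) = 6.69·(43.1 − 2.1) / (120 − 43.1) = 3.567 m³/s.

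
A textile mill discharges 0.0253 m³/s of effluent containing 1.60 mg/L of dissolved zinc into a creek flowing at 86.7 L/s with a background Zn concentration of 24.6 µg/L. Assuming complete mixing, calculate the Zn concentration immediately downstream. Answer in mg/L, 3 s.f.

0.380 mg/L

86.7 L/s = 0.0867 m³/s.
24.6 µg/L = 0.0246 mg/L.
By mass balance at complete mixing, C = (0.0253·1.6 + 0.0867·0.0246) / (0.0253 + 0.0867) = 0.04261/0.112 = 0.3805 mg/L.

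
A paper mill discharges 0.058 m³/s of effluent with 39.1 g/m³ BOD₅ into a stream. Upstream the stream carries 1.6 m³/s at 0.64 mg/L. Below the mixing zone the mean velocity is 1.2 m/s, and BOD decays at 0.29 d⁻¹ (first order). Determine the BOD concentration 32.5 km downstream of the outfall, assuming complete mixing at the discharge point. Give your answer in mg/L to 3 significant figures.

1.81 mg/L

After complete mixing, C₀ = (0.058·39.1 + 1.6·0.64) / 1.658 = 1.985 mg/L.
Travel time t = 3.25e+04 m / 1.2 m/s = 2.708e+04 s = 0.3135 d.
C = 1.985·exp(−0.29·0.3135) = 1.985·0.9131 = 1.813 mg/L.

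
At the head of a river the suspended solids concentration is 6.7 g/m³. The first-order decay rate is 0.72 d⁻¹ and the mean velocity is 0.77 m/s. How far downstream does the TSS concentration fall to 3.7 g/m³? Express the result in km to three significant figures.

From C = C₀·e^(−kt), t = ln(C₀/C)/k = ln(6.7/3.7)/0.72 = 0.5938/0.72 = 0.8247 d.
Distance = v·t = 0.77 m/s × 7.125e+04 s = 5.486e+04 m = 54.86 km.

54.9 km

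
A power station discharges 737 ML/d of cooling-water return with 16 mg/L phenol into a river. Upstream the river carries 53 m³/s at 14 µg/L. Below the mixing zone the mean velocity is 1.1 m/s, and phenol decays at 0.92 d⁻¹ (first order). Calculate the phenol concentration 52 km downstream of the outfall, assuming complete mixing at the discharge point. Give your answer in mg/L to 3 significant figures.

737 ML/d = 8.53 m³/s.
14 µg/L = 0.014 mg/L.
After complete mixing, C₀ = (8.53·16 + 53·0.014) / 61.53 = 2.23 mg/L.
Travel time t = 5.2e+04 m / 1.1 m/s = 4.727e+04 s = 0.5471 d.
C = 2.23·exp(−0.92·0.5471) = 2.23·0.6045 = 1.348 mg/L.

1.35 mg/L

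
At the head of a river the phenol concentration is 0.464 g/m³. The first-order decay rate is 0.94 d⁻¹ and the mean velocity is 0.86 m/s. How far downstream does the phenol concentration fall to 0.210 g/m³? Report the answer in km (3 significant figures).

62.7 km

From C = C₀·e^(−kt), t = ln(C₀/C)/k = ln(0.464/0.210)/0.94 = 0.7928/0.94 = 0.8434 d.
Distance = v·t = 0.86 m/s × 7.287e+04 s = 6.267e+04 m = 62.67 km.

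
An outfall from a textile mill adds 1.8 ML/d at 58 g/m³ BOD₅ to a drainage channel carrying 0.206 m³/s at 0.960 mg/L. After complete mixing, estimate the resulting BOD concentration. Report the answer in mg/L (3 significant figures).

6.20 mg/L

1.8 ML/d = 0.02083 m³/s.
Flow-weighted mixing gives C = (0.02083·58 + 0.206·0.96) / (0.02083 + 0.206) = 1.406/0.2268 = 6.199 mg/L.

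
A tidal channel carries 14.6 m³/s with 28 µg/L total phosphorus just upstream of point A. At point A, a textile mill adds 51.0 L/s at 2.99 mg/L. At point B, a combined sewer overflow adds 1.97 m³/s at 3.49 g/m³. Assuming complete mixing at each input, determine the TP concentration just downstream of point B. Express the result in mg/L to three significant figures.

28 µg/L = 0.028 mg/L.
51.0 L/s = 0.051 m³/s.
After input A: C = (14.6·0.028 + 0.051·2.99) / 14.65 = 0.03831 mg/L.
After input B: C = (14.65·0.03831 + 1.97·3.49) / 16.62 = 0.4474 mg/L.

0.447 mg/L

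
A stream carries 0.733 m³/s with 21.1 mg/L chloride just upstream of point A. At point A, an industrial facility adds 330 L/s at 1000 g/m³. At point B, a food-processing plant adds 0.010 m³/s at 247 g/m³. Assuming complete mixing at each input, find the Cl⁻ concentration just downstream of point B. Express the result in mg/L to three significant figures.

324 mg/L

330 L/s = 0.33 m³/s.
After input A: C = (0.733·21.1 + 0.33·1000) / 1.063 = 325 mg/L.
After input B: C = (1.063·325 + 0.01·247) / 1.073 = 324.3 mg/L.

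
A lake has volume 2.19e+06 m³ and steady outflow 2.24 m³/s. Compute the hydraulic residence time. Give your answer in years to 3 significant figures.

Q = 2.24 m³/s × 3.156e+07 s/yr = 7.069e+07 m³/yr.
Hydraulic residence time τ = V/Q = 2.19e+06/7.069e+07 = 0.03098 yr.

0.0310 yr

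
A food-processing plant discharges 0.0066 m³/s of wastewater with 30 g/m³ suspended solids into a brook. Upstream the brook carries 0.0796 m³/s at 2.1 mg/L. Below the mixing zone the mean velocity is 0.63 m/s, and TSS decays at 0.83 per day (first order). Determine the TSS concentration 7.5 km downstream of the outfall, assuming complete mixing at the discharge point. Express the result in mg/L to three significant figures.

After complete mixing, C₀ = (0.0066·30 + 0.0796·2.1) / 0.0862 = 4.236 mg/L.
Travel time t = 7500 m / 0.63 m/s = 1.19e+04 s = 0.1378 d.
C = 4.236·exp(−0.83·0.1378) = 4.236·0.8919 = 3.778 mg/L.

3.78 mg/L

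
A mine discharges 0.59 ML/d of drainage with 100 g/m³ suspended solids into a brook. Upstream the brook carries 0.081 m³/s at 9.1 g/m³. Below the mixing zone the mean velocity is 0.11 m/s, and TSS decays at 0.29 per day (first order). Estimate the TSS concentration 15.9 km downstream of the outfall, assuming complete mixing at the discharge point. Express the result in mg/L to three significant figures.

0.59 ML/d = 0.006829 m³/s.
After complete mixing, C₀ = (0.006829·100 + 0.081·9.1) / 0.08783 = 16.17 mg/L.
Travel time t = 1.59e+04 m / 0.11 m/s = 1.445e+05 s = 1.673 d.
C = 16.17·exp(−0.29·1.673) = 16.17·0.6156 = 9.953 mg/L.

9.95 mg/L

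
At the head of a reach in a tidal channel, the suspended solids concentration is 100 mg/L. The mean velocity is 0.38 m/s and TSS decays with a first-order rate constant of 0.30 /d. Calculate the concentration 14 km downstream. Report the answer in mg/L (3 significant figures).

Travel time t = 14 km / 0.38 m/s = 1.4e+04/0.38 = 3.684e+04 s = 0.4264 d.
First-order decay: C = 100·exp(−0.30·0.4264) = 100·0.8799 = 87.99 mg/L.

88.0 mg/L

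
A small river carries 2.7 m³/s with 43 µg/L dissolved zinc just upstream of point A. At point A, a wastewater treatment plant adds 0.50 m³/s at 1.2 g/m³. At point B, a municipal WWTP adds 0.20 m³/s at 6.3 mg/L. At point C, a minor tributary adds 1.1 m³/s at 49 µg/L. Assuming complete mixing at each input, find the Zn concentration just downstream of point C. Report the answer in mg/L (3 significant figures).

43 µg/L = 0.043 mg/L.
After input A: C = (2.7·0.043 + 0.5·1.2) / 3.2 = 0.2238 mg/L.
After input B: C = (3.2·0.2238 + 0.2·6.3) / 3.4 = 0.5812 mg/L.
49 µg/L = 0.049 mg/L.
After input C: C = (3.4·0.5812 + 1.1·0.049) / 4.5 = 0.4511 mg/L.

0.451 mg/L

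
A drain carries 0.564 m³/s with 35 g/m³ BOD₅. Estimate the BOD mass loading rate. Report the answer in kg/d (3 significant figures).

Mass flux = Q·C = 0.564 m³/s × 35 g/m³ = 19.74 g/s.
= 19.74 g/s × 86.4 = 1706 kg/d.

1710 kg/d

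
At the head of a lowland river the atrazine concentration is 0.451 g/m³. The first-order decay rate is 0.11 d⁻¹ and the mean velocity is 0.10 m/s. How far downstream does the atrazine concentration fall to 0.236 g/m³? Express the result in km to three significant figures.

50.9 km

From C = C₀·e^(−kt), t = ln(C₀/C)/k = ln(0.451/0.236)/0.11 = 0.6476/0.11 = 5.888 d.
Distance = v·t = 0.10 m/s × 5.087e+05 s = 5.087e+04 m = 50.87 km.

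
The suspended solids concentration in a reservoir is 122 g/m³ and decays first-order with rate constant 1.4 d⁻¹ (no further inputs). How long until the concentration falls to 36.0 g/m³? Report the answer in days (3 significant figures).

0.872 d

t = ln(C₀/C)/k = ln(122/36.0)/1.4 = 1.221/1.4 = 0.8718 d.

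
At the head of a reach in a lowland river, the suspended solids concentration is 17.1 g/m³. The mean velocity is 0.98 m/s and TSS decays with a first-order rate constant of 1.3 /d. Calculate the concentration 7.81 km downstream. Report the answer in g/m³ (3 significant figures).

15.2 g/m³

Travel time t = 7.81 km / 0.98 m/s = 7810/0.98 = 7969 s = 0.09224 d.
First-order decay: C = 17.1·exp(−1.3·0.09224) = 17.1·0.887 = 15.17 g/m³.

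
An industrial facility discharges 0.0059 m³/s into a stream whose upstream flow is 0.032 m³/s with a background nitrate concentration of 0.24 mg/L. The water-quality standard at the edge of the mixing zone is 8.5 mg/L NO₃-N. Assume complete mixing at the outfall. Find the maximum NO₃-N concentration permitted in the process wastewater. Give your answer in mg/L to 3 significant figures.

Mass balance: 8.5·0.0379 = 0.0059·Cₑ + 0.032·0.24.
Cₑ = (0.3222 − 0.00768) / 0.0059 = 53.3 mg/L.

53.3 mg/L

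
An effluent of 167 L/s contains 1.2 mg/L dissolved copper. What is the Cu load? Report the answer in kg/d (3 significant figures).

167 L/s = 0.167 m³/s.
Mass flux = Q·C = 0.167 m³/s × 1.2 g/m³ = 0.2004 g/s.
= 0.2004 g/s × 86.4 = 17.31 kg/d.

17.3 kg/d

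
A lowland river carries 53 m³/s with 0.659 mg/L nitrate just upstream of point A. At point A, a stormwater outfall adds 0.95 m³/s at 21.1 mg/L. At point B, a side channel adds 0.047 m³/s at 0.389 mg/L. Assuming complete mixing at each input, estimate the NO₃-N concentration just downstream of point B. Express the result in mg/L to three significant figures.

After input A: C = (53·0.659 + 0.95·21.1) / 53.95 = 1.019 mg/L.
After input B: C = (53.95·1.019 + 0.047·0.389) / 54 = 1.018 mg/L.

1.02 mg/L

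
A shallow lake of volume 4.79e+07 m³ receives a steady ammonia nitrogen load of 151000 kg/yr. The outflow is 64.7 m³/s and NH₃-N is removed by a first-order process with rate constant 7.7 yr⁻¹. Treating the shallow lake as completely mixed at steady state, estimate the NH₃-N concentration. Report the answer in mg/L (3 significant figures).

0.0626 mg/L

Outflow Q = 64.7 m³/s × 3.156e+07 s/yr = 2.042e+09 m³/yr.
Steady-state CSTR mass balance: W = Q·C + k·V·C, so C = W/(Q + kV).
Q + kV = 2.042e+09 + 7.7·4.79e+07 = 2.411e+09 m³/yr.
C = 151000/2.411e+09 = 6.264e-05 kg/m³ = 0.06264 mg/L.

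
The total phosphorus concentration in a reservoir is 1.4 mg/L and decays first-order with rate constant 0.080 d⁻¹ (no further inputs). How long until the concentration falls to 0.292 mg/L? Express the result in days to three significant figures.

19.6 d

t = ln(C₀/C)/k = ln(1.4/0.292)/0.080 = 1.567/0.080 = 19.59 d.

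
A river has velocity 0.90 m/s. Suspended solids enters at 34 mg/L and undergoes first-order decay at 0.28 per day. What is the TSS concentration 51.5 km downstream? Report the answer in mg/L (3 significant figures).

28.2 mg/L

Travel time t = 51.5 km / 0.90 m/s = 5.15e+04/0.90 = 5.722e+04 s = 0.6623 d.
First-order decay: C = 34·exp(−0.28·0.6623) = 34·0.8307 = 28.25 mg/L.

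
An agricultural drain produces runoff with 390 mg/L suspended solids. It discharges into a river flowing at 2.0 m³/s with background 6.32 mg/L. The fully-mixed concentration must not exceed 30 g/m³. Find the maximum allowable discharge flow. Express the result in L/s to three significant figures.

132 L/s

Mass balance at complete mixing: C_std·(Q_w + Q_r) = Q_w·C_e + Q_r·C_b.
Rearranging, Q_w = Q_r·(C_std − C_b)/(C_e − C_std) = 2.0·(30 − 6.32) / (390 − 30) = 0.1316 m³/s.
= 131.6 L/s.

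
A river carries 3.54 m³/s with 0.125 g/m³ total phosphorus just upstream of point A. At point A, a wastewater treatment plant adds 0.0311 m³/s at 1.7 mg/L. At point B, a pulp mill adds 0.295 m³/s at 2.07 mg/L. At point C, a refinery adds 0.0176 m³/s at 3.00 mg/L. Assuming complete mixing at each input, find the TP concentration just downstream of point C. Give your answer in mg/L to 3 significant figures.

0.298 mg/L

After input A: C = (3.54·0.125 + 0.0311·1.7) / 3.571 = 0.1387 mg/L.
After input B: C = (3.571·0.1387 + 0.295·2.07) / 3.866 = 0.2861 mg/L.
After input C: C = (3.866·0.2861 + 0.0176·3) / 3.884 = 0.2984 mg/L.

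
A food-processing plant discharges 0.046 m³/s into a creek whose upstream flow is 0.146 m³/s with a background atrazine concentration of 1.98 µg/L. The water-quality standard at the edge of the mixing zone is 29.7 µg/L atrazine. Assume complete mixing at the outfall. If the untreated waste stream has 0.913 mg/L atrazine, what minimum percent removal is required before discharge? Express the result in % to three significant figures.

1.98 µg/L = 0.00198 mg/L.
29.7 µg/L = 0.0297 mg/L.
Mass balance: 0.0297·0.192 = 0.046·Cₑ + 0.146·0.00198.
Cₑ = (0.005702 − 0.0002891) / 0.046 = 0.1177 mg/L.
Required removal = 1 − 0.1177/0.913 = 87.11 %.

87.1 %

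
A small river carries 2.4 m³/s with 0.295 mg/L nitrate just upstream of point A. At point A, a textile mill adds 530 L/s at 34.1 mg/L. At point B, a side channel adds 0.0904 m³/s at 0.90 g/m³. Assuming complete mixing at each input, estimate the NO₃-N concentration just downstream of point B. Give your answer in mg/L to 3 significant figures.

6.24 mg/L

530 L/s = 0.53 m³/s.
After input A: C = (2.4·0.295 + 0.53·34.1) / 2.93 = 6.41 mg/L.
After input B: C = (2.93·6.41 + 0.0904·0.9) / 3.02 = 6.245 mg/L.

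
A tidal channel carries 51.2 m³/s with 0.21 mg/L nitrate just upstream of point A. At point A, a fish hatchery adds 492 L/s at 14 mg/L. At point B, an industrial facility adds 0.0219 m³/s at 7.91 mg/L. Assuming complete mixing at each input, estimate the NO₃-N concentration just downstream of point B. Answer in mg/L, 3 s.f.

492 L/s = 0.492 m³/s.
After input A: C = (51.2·0.21 + 0.492·14) / 51.69 = 0.3413 mg/L.
After input B: C = (51.69·0.3413 + 0.0219·7.91) / 51.71 = 0.3445 mg/L.

0.344 mg/L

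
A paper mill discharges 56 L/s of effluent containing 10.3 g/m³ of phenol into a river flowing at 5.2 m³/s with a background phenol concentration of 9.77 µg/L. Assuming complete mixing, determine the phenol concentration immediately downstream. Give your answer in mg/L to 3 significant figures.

0.119 mg/L

56 L/s = 0.056 m³/s.
9.77 µg/L = 0.00977 mg/L.
Conservation of mass across the mixing zone: C = (0.056·10.3 + 5.2·0.00977) / (0.056 + 5.2) = 0.6276/5.256 = 0.1194 mg/L.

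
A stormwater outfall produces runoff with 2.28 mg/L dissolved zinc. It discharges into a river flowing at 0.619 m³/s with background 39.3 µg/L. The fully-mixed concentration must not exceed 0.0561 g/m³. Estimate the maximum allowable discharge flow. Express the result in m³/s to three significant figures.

39.3 µg/L = 0.0393 mg/L.
Mass balance at complete mixing: C_std·(Q_w + Q_r) = Q_w·C_e + Q_r·C_b.
Rearranging, Q_w = Q_r·(C_std − C_b)/(C_e − C_std) = 0.619·(0.0561 − 0.0393) / (2.28 − 0.0561) = 0.004676 m³/s.

0.00468 m³/s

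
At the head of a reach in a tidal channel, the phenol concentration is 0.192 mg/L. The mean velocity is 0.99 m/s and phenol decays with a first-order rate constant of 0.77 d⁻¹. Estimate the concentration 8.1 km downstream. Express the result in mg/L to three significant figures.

0.178 mg/L

Travel time t = 8.1 km / 0.99 m/s = 8100/0.99 = 8182 s = 0.0947 d.
First-order decay: C = 0.192·exp(−0.77·0.0947) = 0.192·0.9297 = 0.1785 mg/L.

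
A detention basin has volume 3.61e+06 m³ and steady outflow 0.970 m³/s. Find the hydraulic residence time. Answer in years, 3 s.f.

Q = 0.970 m³/s × 3.156e+07 s/yr = 3.061e+07 m³/yr.
Hydraulic residence time τ = V/Q = 3.61e+06/3.061e+07 = 0.1179 yr.

0.118 yr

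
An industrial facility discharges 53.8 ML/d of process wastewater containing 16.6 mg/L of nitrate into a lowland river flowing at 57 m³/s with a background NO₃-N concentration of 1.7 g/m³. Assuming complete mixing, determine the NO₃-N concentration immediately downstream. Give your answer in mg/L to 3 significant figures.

1.86 mg/L

53.8 ML/d = 0.6227 m³/s.
Conservation of mass across the mixing zone: C = (0.6227·16.6 + 57·1.7) / (0.6227 + 57) = 107.2/57.62 = 1.861 mg/L.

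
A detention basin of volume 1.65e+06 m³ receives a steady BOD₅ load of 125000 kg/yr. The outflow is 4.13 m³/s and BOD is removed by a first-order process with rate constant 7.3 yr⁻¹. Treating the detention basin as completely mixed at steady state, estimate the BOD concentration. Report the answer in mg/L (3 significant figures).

0.878 mg/L

Outflow Q = 4.13 m³/s × 3.156e+07 s/yr = 1.303e+08 m³/yr.
Steady-state CSTR mass balance: W = Q·C + k·V·C, so C = W/(Q + kV).
Q + kV = 1.303e+08 + 7.3·1.65e+06 = 1.424e+08 m³/yr.
C = 125000/1.424e+08 = 0.0008779 kg/m³ = 0.8779 mg/L.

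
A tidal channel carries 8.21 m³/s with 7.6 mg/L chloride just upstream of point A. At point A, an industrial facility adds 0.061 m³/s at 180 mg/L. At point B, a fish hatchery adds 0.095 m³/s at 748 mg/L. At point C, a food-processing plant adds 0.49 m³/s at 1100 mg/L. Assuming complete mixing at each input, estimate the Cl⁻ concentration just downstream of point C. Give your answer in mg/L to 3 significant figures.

After input A: C = (8.21·7.6 + 0.061·180) / 8.271 = 8.871 mg/L.
After input B: C = (8.271·8.871 + 0.095·748) / 8.366 = 17.26 mg/L.
After input C: C = (8.366·17.26 + 0.49·1100) / 8.856 = 77.17 mg/L.

77.2 mg/L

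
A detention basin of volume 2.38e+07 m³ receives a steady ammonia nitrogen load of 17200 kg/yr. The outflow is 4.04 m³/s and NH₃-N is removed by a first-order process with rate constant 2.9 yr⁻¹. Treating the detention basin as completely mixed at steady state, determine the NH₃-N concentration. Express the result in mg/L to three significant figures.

Outflow Q = 4.04 m³/s × 3.156e+07 s/yr = 1.275e+08 m³/yr.
Steady-state CSTR mass balance: W = Q·C + k·V·C, so C = W/(Q + kV).
Q + kV = 1.275e+08 + 2.9·2.38e+07 = 1.965e+08 m³/yr.
C = 17200/1.965e+08 = 8.753e-05 kg/m³ = 0.08753 mg/L.

0.0875 mg/L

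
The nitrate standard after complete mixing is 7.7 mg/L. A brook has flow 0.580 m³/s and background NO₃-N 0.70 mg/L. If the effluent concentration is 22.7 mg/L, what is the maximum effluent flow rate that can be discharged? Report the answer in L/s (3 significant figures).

271 L/s

Mass balance at complete mixing: C_std·(Q_w + Q_r) = Q_w·C_e + Q_r·C_b.
Rearranging, Q_w = Q_r·(C_std − C_b)/(C_e − C_std) = 0.580·(7.7 − 0.7) / (22.7 − 7.7) = 0.2707 m³/s.
= 270.7 L/s.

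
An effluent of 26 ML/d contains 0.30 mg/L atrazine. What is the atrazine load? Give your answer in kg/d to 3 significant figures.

7.80 kg/d

26 ML/d = 0.3009 m³/s.
Mass flux = Q·C = 0.3009 m³/s × 0.3 g/m³ = 0.09028 g/s.
= 0.09028 g/s × 86.4 = 7.8 kg/d.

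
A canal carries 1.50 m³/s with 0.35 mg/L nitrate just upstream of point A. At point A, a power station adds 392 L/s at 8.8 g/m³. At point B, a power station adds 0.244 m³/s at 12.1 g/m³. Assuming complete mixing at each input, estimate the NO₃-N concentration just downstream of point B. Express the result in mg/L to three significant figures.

3.24 mg/L

392 L/s = 0.392 m³/s.
After input A: C = (1.5·0.35 + 0.392·8.8) / 1.892 = 2.101 mg/L.
After input B: C = (1.892·2.101 + 0.244·12.1) / 2.136 = 3.243 mg/L.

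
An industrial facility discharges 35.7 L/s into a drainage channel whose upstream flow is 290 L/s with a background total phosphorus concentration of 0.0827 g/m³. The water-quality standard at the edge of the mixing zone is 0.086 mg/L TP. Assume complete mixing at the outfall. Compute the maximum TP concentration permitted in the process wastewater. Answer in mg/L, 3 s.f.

0.113 mg/L

35.7 L/s = 0.0357 m³/s.
290 L/s = 0.29 m³/s.
Mass balance: 0.086·0.3257 = 0.0357·Cₑ + 0.29·0.0827.
Cₑ = (0.02801 − 0.02398) / 0.0357 = 0.1128 mg/L.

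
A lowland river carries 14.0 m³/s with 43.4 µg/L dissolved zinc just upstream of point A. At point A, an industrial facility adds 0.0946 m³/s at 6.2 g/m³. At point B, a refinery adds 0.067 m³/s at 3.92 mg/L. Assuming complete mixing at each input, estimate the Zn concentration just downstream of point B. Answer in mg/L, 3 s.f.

0.103 mg/L

43.4 µg/L = 0.0434 mg/L.
After input A: C = (14·0.0434 + 0.0946·6.2) / 14.09 = 0.08472 mg/L.
After input B: C = (14.09·0.08472 + 0.067·3.92) / 14.16 = 0.1029 mg/L.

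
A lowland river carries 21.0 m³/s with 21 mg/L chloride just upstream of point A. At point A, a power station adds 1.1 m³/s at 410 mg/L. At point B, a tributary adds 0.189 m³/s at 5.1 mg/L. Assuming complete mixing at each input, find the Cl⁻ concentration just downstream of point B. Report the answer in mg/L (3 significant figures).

After input A: C = (21·21 + 1.1·410) / 22.1 = 40.36 mg/L.
After input B: C = (22.1·40.36 + 0.189·5.1) / 22.29 = 40.06 mg/L.

40.1 mg/L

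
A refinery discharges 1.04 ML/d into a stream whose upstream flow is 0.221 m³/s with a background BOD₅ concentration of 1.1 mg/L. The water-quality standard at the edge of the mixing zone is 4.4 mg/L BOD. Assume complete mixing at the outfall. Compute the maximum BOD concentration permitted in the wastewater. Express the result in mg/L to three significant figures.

65.0 mg/L

1.04 ML/d = 0.01204 m³/s.
Mass balance: 4.4·0.233 = 0.01204·Cₑ + 0.221·1.1.
Cₑ = (1.025 − 0.2431) / 0.01204 = 64.99 mg/L.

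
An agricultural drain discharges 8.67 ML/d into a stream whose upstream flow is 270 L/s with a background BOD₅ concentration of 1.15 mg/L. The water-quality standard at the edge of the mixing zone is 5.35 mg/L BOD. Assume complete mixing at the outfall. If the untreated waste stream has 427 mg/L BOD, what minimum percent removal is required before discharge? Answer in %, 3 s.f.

96.1 %

8.67 ML/d = 0.1003 m³/s.
270 L/s = 0.27 m³/s.
Mass balance: 5.35·0.3703 = 0.1003·Cₑ + 0.27·1.15.
Cₑ = (1.981 − 0.3105) / 0.1003 = 16.65 mg/L.
Required removal = 1 − 16.65/427 = 96.1 %.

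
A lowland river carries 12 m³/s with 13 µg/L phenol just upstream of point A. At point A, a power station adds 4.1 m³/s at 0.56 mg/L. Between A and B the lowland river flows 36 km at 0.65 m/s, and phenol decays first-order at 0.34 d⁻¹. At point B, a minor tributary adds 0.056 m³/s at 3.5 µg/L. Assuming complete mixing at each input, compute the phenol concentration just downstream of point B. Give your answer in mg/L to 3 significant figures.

0.122 mg/L

13 µg/L = 0.013 mg/L.
After input A: C = (12·0.013 + 4.1·0.56) / 16.1 = 0.1523 mg/L.
Over the 36 km reach to input B (t = 5.538e+04 s = 0.641 d), decay gives C = 0.1523·exp(−0.34·0.641) = 0.1225 mg/L.
3.5 µg/L = 0.0035 mg/L.
After input B: C = (16.1·0.1225 + 0.056·0.0035) / 16.16 = 0.1221 mg/L.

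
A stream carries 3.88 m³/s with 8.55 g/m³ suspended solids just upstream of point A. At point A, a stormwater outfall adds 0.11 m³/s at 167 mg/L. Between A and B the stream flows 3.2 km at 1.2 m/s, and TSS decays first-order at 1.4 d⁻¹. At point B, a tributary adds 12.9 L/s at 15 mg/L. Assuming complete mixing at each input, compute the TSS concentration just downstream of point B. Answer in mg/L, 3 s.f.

12.4 mg/L

After input A: C = (3.88·8.55 + 0.11·167) / 3.99 = 12.92 mg/L.
Over the 3.2 km reach to input B (t = 2667 s = 0.03086 d), decay gives C = 12.92·exp(−1.4·0.03086) = 12.37 mg/L.
12.9 L/s = 0.0129 m³/s.
After input B: C = (3.99·12.37 + 0.0129·15) / 4.003 = 12.38 mg/L.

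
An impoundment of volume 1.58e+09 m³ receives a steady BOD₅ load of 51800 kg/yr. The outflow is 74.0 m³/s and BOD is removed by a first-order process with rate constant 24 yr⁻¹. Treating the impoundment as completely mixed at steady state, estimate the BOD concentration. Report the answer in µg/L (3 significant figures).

1.29 µg/L

Outflow Q = 74.0 m³/s × 3.156e+07 s/yr = 2.335e+09 m³/yr.
Steady-state CSTR mass balance: W = Q·C + k·V·C, so C = W/(Q + kV).
Q + kV = 2.335e+09 + 24·1.58e+09 = 4.026e+10 m³/yr.
C = 51800/4.026e+10 = 1.287e-06 kg/m³ = 0.001287 mg/L = 1.287 µg/L.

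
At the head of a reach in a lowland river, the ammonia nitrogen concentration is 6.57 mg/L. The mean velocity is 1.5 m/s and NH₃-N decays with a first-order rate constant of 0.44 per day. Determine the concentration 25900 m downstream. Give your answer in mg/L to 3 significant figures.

Travel time t = 25900 m / 1.5 m/s = 2.59e+04/1.5 = 1.727e+04 s = 0.1998 d.
First-order decay: C = 6.57·exp(−0.44·0.1998) = 6.57·0.9158 = 6.017 mg/L.

6.02 mg/L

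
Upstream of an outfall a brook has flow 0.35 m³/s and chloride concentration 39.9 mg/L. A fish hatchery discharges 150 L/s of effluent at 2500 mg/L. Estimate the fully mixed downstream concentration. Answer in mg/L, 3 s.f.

778 mg/L

150 L/s = 0.15 m³/s.
By mass balance at complete mixing, C = (0.15·2500 + 0.35·39.9) / (0.15 + 0.35) = 389/0.5 = 777.9 mg/L.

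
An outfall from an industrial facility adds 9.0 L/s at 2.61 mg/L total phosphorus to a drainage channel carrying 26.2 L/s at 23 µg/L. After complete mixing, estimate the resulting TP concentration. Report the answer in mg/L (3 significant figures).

9.0 L/s = 0.009 m³/s.
26.2 L/s = 0.0262 m³/s.
23 µg/L = 0.023 mg/L.
By mass balance at complete mixing, C = (0.009·2.61 + 0.0262·0.023) / (0.009 + 0.0262) = 0.02409/0.0352 = 0.6844 mg/L.

0.684 mg/L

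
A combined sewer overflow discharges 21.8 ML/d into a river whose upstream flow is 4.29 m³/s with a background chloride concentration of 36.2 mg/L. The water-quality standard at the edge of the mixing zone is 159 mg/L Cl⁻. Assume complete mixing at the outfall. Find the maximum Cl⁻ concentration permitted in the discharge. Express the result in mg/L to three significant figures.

21.8 ML/d = 0.2523 m³/s.
Mass balance: 159·4.542 = 0.2523·Cₑ + 4.29·36.2.
Cₑ = (722.2 − 155.3) / 0.2523 = 2247 mg/L.

2250 mg/L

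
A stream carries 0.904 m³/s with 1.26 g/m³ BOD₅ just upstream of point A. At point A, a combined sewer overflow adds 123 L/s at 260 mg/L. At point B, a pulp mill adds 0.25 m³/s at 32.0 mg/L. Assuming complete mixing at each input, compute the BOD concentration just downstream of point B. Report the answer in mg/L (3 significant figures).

32.2 mg/L

123 L/s = 0.123 m³/s.
After input A: C = (0.904·1.26 + 0.123·260) / 1.027 = 32.25 mg/L.
After input B: C = (1.027·32.25 + 0.25·32) / 1.277 = 32.2 mg/L.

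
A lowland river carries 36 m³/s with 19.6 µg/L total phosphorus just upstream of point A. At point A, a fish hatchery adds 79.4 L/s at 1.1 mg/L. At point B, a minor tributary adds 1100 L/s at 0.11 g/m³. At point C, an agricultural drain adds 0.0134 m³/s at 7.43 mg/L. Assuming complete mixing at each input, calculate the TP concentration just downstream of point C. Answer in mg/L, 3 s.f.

0.0272 mg/L

19.6 µg/L = 0.0196 mg/L.
79.4 L/s = 0.0794 m³/s.
After input A: C = (36·0.0196 + 0.0794·1.1) / 36.08 = 0.02198 mg/L.
1100 L/s = 1.1 m³/s.
After input B: C = (36.08·0.02198 + 1.1·0.11) / 37.18 = 0.02458 mg/L.
After input C: C = (37.18·0.02458 + 0.0134·7.43) / 37.19 = 0.02725 mg/L.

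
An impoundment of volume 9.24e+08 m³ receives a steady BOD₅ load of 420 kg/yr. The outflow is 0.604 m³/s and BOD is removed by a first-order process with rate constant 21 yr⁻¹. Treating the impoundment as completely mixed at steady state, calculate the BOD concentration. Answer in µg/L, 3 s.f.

0.0216 µg/L

Outflow Q = 0.604 m³/s × 3.156e+07 s/yr = 1.906e+07 m³/yr.
Steady-state CSTR mass balance: W = Q·C + k·V·C, so C = W/(Q + kV).
Q + kV = 1.906e+07 + 21·9.24e+08 = 1.942e+10 m³/yr.
C = 420/1.942e+10 = 2.162e-08 kg/m³ = 2.162e-05 mg/L = 0.02162 µg/L.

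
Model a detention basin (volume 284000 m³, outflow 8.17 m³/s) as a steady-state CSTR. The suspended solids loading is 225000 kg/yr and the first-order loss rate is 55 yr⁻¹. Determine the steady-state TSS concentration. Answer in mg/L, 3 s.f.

0.823 mg/L

Outflow Q = 8.17 m³/s × 3.156e+07 s/yr = 2.578e+08 m³/yr.
Steady-state CSTR mass balance: W = Q·C + k·V·C, so C = W/(Q + kV).
Q + kV = 2.578e+08 + 55·284000 = 2.734e+08 m³/yr.
C = 225000/2.734e+08 = 0.0008228 kg/m³ = 0.8228 mg/L.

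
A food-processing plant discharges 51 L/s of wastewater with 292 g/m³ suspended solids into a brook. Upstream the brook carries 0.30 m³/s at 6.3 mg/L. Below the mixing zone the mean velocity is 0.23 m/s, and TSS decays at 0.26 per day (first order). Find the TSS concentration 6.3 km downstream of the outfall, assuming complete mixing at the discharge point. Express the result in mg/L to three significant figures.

51 L/s = 0.051 m³/s.
After complete mixing, C₀ = (0.051·292 + 0.3·6.3) / 0.351 = 47.81 mg/L.
Travel time t = 6300 m / 0.23 m/s = 2.739e+04 s = 0.317 d.
C = 47.81·exp(−0.26·0.317) = 47.81·0.9209 = 44.03 mg/L.

44.0 mg/L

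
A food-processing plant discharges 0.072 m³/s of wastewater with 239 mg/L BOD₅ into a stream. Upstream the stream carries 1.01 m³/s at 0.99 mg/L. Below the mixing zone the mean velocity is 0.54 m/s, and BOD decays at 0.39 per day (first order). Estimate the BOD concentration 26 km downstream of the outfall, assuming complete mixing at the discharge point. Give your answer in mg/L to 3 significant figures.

After complete mixing, C₀ = (0.072·239 + 1.01·0.99) / 1.082 = 16.83 mg/L.
Travel time t = 2.6e+04 m / 0.54 m/s = 4.815e+04 s = 0.5573 d.
C = 16.83·exp(−0.39·0.5573) = 16.83·0.8047 = 13.54 mg/L.

13.5 mg/L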